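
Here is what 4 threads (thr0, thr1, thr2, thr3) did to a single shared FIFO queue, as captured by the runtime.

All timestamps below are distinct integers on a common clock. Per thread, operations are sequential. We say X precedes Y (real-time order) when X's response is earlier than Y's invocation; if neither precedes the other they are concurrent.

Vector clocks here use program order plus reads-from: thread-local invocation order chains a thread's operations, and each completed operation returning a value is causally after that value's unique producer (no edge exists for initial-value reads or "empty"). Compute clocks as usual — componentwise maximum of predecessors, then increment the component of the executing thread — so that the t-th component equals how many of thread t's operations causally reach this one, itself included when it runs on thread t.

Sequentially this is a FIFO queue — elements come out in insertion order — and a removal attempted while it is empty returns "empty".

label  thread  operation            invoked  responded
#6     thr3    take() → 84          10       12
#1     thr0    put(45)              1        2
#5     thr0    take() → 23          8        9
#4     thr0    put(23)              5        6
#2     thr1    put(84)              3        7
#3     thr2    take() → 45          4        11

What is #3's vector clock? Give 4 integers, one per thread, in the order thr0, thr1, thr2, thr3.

(1, 0, 1, 0)

VC(#2, invoked at 3): no causal predecessors; +1 on thr1 → (0, 1, 0, 0)
VC(#1, invoked at 1): no causal predecessors; +1 on thr0 → (1, 0, 0, 0)
invoked at 10, #6 merges VC(#2)=(0, 1, 0, 0) and bumps thr3's slot → (0, 1, 0, 1)
invoked at 4, #3 merges VC(#1)=(1, 0, 0, 0) and bumps thr2's slot → (1, 0, 1, 0)
invoked at 5, #4 merges VC(#1)=(1, 0, 0, 0) and bumps thr0's slot → (2, 0, 0, 0)
invoked at 8, #5 merges VC(#4)=(2, 0, 0, 0) and bumps thr0's slot → (3, 0, 0, 0)
target: VC(#3) = (1, 0, 1, 0)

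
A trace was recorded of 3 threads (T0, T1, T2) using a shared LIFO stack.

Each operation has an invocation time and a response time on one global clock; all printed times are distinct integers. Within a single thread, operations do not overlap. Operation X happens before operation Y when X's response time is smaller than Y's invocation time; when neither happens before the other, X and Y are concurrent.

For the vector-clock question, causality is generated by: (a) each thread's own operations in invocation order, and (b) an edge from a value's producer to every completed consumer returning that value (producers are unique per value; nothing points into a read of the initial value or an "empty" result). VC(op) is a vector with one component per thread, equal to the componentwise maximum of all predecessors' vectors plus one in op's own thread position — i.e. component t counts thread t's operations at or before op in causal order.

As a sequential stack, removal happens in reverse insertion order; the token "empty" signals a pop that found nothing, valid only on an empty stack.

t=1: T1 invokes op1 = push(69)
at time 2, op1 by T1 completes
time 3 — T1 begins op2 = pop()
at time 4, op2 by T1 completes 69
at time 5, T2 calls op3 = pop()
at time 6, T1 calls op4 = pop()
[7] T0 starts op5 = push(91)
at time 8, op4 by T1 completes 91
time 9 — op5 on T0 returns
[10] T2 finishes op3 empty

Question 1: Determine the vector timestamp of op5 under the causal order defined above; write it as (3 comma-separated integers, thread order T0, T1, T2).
op3, invoked 5, has no incoming edges; only T2's bump applies → (0, 0, 1)
op1, invoked 1, has no incoming edges; only T1's bump applies → (0, 1, 0)
op5, invoked 7, has no incoming edges; only T0's bump applies → (1, 0, 0)
invoked at 3, op2 merges VC(op1)=(0, 1, 0) and bumps T1's slot → (0, 2, 0)
invoked at 6, op4 merges VC(op2)=(0, 2, 0), VC(op5)=(1, 0, 0) and bumps T1's slot → (1, 3, 0)
target: VC(op5) = (1, 0, 0)

(1, 0, 0)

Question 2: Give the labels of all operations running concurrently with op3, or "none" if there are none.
op3 spans [5,10]; an op avoiding the whole window 5..10 is ordered, any other is concurrent
op1 [1,2]: before
op2 [3,4]: before
op4 [6,8]: concurrent
op5 [7,9]: concurrent

op4, op5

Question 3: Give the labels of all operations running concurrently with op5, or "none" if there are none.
op5 spans [7,9]: anything still running between times 7 and 9 counts as concurrent
op1 [1,2]: before
op2 [3,4]: before
op3 [5,10]: concurrent
op4 [6,8]: concurrent

op3, op4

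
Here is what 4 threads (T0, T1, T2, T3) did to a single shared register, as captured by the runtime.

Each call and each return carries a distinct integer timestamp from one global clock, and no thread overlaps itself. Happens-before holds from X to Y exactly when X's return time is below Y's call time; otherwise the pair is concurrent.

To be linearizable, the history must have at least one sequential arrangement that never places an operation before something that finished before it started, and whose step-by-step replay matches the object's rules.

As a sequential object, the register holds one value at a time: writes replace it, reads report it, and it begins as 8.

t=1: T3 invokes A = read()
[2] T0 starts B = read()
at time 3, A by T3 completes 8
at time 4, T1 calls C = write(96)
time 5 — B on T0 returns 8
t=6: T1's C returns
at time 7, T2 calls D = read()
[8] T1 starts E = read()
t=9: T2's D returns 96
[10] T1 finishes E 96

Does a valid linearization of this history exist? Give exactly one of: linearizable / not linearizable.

one valid linearization: A, B, C, D, E
after step 1 (A read() → 8): value 8
after step 2 (B read() → 8): value 8
after step 3 (C write(96)): value 96
after step 4 (D read() → 96): value 96
after step 5 (E read() → 96): value 96

linearizable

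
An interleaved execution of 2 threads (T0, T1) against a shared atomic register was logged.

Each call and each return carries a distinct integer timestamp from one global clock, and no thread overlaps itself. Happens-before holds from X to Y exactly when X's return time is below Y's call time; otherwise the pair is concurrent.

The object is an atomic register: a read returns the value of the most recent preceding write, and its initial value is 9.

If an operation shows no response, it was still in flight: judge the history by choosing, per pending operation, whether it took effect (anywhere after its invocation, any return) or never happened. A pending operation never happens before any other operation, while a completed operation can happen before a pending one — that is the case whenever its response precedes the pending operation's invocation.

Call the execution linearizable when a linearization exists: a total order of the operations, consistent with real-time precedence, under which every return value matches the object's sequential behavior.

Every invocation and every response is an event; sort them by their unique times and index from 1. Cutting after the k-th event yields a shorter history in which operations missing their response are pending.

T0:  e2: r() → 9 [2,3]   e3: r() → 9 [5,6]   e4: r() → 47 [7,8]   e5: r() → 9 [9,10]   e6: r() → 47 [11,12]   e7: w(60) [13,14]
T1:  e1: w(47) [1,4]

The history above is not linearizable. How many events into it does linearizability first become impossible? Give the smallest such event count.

6

events 1..5 are still linearizable — one witness is e2, e1:
step 1: e2 r() → 9 — value 9
step 2: e1 w(47) — value 47
once event 6 joins (e3's response, time 6), exhaustive search finds no witness
for example e1, e2, e3 fails at step 2: e2 r() → 9 is not legal there
for example e2, e1, e3 fails at step 3: e3 r() → 9 is not legal there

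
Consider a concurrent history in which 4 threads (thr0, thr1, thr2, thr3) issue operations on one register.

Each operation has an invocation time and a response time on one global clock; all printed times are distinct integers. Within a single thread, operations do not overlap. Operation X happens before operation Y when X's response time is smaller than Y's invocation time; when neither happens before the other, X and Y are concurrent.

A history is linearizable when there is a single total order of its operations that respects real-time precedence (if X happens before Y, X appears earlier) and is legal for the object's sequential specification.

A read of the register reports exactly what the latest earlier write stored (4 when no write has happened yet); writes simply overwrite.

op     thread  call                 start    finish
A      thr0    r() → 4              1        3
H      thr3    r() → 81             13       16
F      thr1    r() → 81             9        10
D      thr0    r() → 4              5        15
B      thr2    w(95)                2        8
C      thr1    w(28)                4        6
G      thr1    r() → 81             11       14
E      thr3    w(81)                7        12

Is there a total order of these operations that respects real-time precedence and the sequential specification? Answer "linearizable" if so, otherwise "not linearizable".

witness order: A, D, B, C, E, F, G, H
step 1: A r() → 4 — value 4
step 2: D r() → 4 — value 4
step 3: B w(95) — value 95
step 4: C w(28) — value 28
step 5: E w(81) — value 81
step 6: F r() → 81 — value 81
step 7: G r() → 81 — value 81
step 8: H r() → 81 — value 81

linearizable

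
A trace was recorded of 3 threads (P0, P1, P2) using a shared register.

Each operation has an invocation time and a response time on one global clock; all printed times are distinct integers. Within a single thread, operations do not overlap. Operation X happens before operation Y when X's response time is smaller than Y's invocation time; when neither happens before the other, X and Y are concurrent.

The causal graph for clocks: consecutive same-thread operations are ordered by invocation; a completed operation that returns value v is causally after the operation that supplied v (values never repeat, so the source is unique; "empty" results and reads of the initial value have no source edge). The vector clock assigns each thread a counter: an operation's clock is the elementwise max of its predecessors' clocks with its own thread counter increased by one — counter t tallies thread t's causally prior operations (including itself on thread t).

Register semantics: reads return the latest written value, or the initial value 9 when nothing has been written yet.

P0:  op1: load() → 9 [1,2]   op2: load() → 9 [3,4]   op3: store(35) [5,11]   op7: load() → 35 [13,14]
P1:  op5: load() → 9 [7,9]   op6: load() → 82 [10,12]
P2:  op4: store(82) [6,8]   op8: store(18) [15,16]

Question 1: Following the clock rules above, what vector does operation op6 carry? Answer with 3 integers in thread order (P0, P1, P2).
(0, 2, 1)

invoked at 6, op4 has no predecessors; its own P2 bump gives (0, 0, 1)
invoked at 7, op5 has no predecessors; its own P1 bump gives (0, 1, 0)
invoked at 1, op1 has no predecessors; its own P0 bump gives (1, 0, 0)
VC(op8, invoked at 15): max of VC(op4)=(0, 0, 1), then +1 on thread P2 → (0, 0, 2)
VC(op2, invoked at 3): max of VC(op1)=(1, 0, 0), then +1 on thread P0 → (2, 0, 0)
VC(op6, invoked at 10): max of VC(op4)=(0, 0, 1), VC(op5)=(0, 1, 0), then +1 on thread P1 → (0, 2, 1)
VC(op3, invoked at 5): max of VC(op2)=(2, 0, 0), then +1 on thread P0 → (3, 0, 0)
VC(op7, invoked at 13): max of VC(op3)=(3, 0, 0), then +1 on thread P0 → (4, 0, 0)
target: VC(op6) = (0, 2, 1)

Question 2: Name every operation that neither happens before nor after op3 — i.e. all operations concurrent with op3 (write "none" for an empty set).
op4, op5, op6

op3 spans [5,11]: anything still running between times 5 and 11 counts as concurrent
op1 [1,2]: before
op2 [3,4]: before
op4 [6,8]: concurrent
op5 [7,9]: concurrent
op6 [10,12]: concurrent
op7 [13,14]: after
op8 [15,16]: after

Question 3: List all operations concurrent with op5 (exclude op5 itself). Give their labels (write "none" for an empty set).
op3, op4

overlap test against op5 [7,9]: concurrent iff the interval meets 7..9
op1 [1,2]: before
op2 [3,4]: before
op3 [5,11]: concurrent
op4 [6,8]: concurrent
op6 [10,12]: after
op7 [13,14]: after
op8 [15,16]: after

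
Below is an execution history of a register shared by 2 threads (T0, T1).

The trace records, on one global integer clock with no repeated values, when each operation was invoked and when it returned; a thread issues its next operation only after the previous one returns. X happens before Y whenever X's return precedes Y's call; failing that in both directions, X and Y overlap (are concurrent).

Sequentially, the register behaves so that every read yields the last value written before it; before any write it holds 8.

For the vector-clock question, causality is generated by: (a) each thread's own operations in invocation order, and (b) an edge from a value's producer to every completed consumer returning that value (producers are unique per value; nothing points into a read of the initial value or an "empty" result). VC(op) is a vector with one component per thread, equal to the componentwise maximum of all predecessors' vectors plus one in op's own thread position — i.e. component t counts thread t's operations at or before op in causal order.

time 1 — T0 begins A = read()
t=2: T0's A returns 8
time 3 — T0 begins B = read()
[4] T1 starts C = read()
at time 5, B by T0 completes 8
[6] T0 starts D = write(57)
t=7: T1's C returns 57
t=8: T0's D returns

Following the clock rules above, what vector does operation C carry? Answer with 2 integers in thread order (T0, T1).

(3, 1)

A, invoked 1, has no incoming edges; only T0's bump applies → (1, 0)
invoked at 3, B merges VC(A)=(1, 0) and bumps T0's slot → (2, 0)
invoked at 6, D merges VC(B)=(2, 0) and bumps T0's slot → (3, 0)
invoked at 4, C merges VC(D)=(3, 0) and bumps T1's slot → (3, 1)
target: VC(C) = (3, 1)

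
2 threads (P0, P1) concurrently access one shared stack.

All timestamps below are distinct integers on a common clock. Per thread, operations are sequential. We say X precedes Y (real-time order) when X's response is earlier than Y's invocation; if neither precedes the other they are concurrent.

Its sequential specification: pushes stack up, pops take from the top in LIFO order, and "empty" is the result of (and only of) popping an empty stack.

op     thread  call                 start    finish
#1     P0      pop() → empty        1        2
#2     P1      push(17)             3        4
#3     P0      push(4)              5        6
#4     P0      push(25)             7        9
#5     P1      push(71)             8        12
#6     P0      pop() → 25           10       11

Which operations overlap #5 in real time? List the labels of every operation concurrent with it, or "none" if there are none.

#5 runs from 8 to 12; window-overlapping ops are concurrent
#1 [1,2]: before
#2 [3,4]: before
#3 [5,6]: before
#4 [7,9]: concurrent
#6 [10,11]: concurrent

#4, #6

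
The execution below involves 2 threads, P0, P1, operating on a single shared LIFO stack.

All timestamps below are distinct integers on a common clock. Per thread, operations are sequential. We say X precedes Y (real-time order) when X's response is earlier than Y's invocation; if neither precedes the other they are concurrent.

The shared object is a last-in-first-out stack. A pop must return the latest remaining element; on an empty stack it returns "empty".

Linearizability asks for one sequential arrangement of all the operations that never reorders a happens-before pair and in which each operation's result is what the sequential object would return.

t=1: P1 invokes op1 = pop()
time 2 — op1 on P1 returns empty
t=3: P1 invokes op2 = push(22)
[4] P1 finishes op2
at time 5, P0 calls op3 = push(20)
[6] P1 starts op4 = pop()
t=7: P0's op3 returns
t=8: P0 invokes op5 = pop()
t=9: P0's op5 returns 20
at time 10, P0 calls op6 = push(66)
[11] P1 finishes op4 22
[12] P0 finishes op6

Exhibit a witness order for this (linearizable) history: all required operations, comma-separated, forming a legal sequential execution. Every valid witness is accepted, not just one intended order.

after step 1 (op1 pop() → empty): stack <>
after step 2 (op2 push(22)): stack <22>
after step 3 (op3 push(20)): stack <22,20>
after step 4 (op5 pop() → 20): stack <22>
after step 5 (op4 pop() → 22): stack <>
after step 6 (op6 push(66)): stack <66>

op1, op2, op3, op5, op4, op6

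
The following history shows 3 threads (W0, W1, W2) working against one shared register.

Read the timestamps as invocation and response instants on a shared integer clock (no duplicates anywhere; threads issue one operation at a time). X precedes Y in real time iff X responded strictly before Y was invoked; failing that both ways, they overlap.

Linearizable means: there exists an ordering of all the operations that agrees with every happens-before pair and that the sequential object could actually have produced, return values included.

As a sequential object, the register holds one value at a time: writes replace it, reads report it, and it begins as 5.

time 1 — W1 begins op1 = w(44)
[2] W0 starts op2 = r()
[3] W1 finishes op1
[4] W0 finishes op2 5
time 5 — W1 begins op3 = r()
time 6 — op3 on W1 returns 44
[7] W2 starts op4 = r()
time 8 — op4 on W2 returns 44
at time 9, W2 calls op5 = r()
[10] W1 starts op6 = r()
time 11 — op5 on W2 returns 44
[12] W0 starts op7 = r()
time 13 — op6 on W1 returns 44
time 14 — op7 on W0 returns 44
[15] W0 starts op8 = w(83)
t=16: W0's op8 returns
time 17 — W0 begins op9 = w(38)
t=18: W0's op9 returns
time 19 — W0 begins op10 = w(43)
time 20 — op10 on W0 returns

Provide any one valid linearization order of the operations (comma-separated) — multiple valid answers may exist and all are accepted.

op2, op1, op3, op4, op5, op6, op7, op8, op9, op10

step 1: op2 r() → 5 — value 5
step 2: op1 w(44) — value 44
step 3: op3 r() → 44 — value 44
step 4: op4 r() → 44 — value 44
step 5: op5 r() → 44 — value 44
step 6: op6 r() → 44 — value 44
step 7: op7 r() → 44 — value 44
step 8: op8 w(83) — value 83
step 9: op9 w(38) — value 38
step 10: op10 w(43) — value 43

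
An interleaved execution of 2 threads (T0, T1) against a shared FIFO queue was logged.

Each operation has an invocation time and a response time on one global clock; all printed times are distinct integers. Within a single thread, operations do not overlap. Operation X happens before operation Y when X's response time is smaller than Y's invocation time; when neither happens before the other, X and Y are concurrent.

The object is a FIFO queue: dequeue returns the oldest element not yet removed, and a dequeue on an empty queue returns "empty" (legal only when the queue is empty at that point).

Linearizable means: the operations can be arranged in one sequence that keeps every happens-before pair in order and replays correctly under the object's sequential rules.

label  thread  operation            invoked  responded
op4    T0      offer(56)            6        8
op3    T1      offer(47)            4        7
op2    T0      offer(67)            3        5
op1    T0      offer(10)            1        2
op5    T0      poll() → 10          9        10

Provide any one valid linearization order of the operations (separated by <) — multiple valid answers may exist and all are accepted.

after step 1 (op1 offer(10)): queue <10>
after step 2 (op2 offer(67)): queue <10,67>
after step 3 (op3 offer(47)): queue <10,67,47>
after step 4 (op4 offer(56)): queue <10,67,47,56>
after step 5 (op5 poll() → 10): queue <67,47,56>

op1 < op2 < op3 < op4 < op5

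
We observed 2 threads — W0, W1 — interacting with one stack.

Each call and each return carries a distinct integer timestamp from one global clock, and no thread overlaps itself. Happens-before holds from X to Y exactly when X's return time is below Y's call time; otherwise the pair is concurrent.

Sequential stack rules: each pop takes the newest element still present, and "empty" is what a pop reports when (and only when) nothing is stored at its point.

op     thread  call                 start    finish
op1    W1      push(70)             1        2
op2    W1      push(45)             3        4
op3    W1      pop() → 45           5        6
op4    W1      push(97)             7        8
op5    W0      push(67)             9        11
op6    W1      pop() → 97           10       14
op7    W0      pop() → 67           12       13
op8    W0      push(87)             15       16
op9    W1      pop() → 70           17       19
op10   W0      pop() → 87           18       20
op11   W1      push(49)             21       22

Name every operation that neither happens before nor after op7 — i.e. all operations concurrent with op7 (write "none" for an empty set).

op6

op7 runs from 12 to 13; window-overlapping ops are concurrent
op1 [1,2]: before
op2 [3,4]: before
op3 [5,6]: before
op4 [7,8]: before
op5 [9,11]: before
op6 [10,14]: concurrent
op8 [15,16]: after
op9 [17,19]: after
op10 [18,20]: after
op11 [21,22]: after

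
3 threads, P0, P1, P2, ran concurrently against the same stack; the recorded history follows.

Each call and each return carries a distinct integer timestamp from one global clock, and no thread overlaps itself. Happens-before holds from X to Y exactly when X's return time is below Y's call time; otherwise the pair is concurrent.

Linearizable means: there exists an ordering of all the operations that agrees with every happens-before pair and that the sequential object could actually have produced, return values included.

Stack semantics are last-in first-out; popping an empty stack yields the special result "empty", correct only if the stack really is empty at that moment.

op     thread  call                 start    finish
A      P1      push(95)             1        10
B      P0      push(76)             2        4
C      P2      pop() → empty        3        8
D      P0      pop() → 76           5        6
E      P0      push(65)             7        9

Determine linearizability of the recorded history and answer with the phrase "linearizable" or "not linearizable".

linearizable

a witness: B, D, C, A, E
step 1: B push(76) — stack <76>
step 2: D pop() → 76 — stack <>
step 3: C pop() → empty — stack <>
step 4: A push(95) — stack <95>
step 5: E push(65) — stack <95,65>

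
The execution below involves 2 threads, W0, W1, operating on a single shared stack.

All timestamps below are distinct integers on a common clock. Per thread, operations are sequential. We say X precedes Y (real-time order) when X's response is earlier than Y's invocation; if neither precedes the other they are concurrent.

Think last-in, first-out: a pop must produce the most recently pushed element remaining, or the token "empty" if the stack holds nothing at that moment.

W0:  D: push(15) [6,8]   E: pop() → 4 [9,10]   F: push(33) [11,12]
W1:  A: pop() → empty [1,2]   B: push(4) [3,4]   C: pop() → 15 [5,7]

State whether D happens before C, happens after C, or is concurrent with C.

D spans [6,8], C spans [5,7]
the intervals overlap in both directions

concurrent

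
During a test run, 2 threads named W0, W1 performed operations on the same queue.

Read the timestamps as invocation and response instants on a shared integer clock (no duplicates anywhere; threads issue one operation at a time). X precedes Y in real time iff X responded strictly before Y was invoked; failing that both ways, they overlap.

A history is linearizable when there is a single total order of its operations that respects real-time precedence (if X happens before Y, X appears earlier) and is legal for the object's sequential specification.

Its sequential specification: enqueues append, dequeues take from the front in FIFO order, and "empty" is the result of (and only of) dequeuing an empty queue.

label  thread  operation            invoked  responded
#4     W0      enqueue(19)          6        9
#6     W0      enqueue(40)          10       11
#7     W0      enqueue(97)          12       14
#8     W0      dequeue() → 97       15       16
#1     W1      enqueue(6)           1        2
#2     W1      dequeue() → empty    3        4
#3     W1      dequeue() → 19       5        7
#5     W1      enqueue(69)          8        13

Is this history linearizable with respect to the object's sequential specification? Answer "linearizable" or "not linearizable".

prefix check: 1..3 passes, 1..4 fails once #2's time-4 response joins
one real-time candidate order over the 2 completed operations — the queue replay rejects it
for example #1, #2 fails at step 2: #2 dequeue() → empty is not legal there

not linearizable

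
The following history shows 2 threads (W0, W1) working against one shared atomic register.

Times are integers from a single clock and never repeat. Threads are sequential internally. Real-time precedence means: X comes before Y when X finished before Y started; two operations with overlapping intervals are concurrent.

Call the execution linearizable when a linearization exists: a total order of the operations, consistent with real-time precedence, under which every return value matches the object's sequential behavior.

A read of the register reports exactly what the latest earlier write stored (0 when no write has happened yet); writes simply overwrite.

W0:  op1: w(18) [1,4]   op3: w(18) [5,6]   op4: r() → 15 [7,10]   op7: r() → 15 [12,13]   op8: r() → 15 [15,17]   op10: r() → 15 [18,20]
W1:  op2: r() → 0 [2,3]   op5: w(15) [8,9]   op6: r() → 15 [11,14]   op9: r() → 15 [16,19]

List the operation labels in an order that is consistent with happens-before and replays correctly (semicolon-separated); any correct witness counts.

op2; op1; op3; op5; op4; op6; op7; op8; op9; op10

1. op2 r() → 0, leaving value 0
2. op1 w(18), leaving value 18
3. op3 w(18), leaving value 18
4. op5 w(15), leaving value 15
5. op4 r() → 15, leaving value 15
6. op6 r() → 15, leaving value 15
7. op7 r() → 15, leaving value 15
8. op8 r() → 15, leaving value 15
9. op9 r() → 15, leaving value 15
10. op10 r() → 15, leaving value 15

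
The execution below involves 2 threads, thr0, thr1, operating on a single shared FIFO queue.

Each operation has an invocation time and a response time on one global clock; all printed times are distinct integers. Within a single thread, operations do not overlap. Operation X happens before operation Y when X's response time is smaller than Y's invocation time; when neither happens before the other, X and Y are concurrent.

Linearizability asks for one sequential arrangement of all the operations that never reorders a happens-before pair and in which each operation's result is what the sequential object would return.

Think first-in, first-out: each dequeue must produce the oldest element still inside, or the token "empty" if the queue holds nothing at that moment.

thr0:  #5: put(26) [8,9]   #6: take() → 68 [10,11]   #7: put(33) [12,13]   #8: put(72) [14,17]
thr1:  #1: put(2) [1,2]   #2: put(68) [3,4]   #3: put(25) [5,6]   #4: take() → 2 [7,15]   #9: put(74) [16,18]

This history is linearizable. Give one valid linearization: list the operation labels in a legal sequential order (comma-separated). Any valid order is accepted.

after step 1 (#1 put(2)): queue <2>
after step 2 (#2 put(68)): queue <2,68>
after step 3 (#3 put(25)): queue <2,68,25>
after step 4 (#4 take() → 2): queue <68,25>
after step 5 (#5 put(26)): queue <68,25,26>
after step 6 (#6 take() → 68): queue <25,26>
after step 7 (#7 put(33)): queue <25,26,33>
after step 8 (#8 put(72)): queue <25,26,33,72>
after step 9 (#9 put(74)): queue <25,26,33,72,74>

#1, #2, #3, #4, #5, #6, #7, #8, #9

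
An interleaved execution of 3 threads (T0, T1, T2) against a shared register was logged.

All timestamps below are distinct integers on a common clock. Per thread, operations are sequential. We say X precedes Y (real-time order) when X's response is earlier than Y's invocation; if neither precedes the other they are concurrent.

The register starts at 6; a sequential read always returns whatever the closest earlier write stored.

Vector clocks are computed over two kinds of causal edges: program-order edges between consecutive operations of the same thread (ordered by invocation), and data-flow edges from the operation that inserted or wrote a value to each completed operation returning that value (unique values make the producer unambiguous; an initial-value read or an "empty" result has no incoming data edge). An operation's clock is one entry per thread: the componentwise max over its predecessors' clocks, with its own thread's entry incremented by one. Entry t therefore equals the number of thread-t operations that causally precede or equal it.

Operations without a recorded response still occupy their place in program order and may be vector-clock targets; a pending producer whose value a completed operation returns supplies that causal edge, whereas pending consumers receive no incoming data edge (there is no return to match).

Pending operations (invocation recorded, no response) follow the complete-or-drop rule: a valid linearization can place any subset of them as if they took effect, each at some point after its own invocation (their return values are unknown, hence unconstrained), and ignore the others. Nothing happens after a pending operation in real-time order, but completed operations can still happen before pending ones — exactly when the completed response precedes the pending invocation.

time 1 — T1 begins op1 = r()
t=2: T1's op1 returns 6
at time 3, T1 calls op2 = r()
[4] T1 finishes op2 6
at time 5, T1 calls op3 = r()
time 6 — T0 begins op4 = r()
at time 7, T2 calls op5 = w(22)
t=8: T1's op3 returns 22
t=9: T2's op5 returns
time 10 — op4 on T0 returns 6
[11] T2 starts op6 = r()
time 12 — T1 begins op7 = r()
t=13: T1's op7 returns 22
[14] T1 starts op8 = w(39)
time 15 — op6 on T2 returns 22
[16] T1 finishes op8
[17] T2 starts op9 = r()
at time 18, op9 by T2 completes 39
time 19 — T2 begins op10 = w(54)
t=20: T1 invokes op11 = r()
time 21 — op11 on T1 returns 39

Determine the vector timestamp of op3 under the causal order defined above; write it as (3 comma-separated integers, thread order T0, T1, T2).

(0, 3, 1)

no predecessors for op5 (invoked 7): T2 increments from zero → (0, 0, 1)
no predecessors for op1 (invoked 1): T1 increments from zero → (0, 1, 0)
no predecessors for op4 (invoked 6): T0 increments from zero → (1, 0, 0)
invoked at 11, op6 merges VC(op5)=(0, 0, 1) and bumps T2's slot → (0, 0, 2)
invoked at 3, op2 merges VC(op1)=(0, 1, 0) and bumps T1's slot → (0, 2, 0)
invoked at 5, op3 merges VC(op2)=(0, 2, 0), VC(op5)=(0, 0, 1) and bumps T1's slot → (0, 3, 1)
invoked at 12, op7 merges VC(op3)=(0, 3, 1), VC(op5)=(0, 0, 1) and bumps T1's slot → (0, 4, 1)
invoked at 14, op8 merges VC(op7)=(0, 4, 1) and bumps T1's slot → (0, 5, 1)
invoked at 20, op11 merges VC(op8)=(0, 5, 1) and bumps T1's slot → (0, 6, 1)
invoked at 17, op9 merges VC(op6)=(0, 0, 2), VC(op8)=(0, 5, 1) and bumps T2's slot → (0, 5, 3)
invoked at 19, op10 merges VC(op9)=(0, 5, 3) and bumps T2's slot → (0, 5, 4)
target: VC(op3) = (0, 3, 1)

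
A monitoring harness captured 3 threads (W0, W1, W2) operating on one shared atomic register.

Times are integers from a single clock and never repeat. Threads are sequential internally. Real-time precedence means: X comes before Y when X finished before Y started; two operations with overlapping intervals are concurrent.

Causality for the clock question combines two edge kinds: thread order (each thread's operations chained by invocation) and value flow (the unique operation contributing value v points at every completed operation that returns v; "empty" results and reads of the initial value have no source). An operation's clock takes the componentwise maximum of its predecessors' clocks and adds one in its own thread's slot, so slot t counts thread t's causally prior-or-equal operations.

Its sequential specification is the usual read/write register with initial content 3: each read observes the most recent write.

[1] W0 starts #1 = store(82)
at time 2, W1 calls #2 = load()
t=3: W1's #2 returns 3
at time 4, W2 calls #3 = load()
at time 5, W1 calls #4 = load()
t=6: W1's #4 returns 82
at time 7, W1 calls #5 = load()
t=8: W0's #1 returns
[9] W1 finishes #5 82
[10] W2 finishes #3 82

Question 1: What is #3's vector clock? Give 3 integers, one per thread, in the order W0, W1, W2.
(1, 0, 1)

VC(#2, invoked at 2): no causal predecessors; +1 on W1 → (0, 1, 0)
VC(#1, invoked at 1): no causal predecessors; +1 on W0 → (1, 0, 0)
invoked at 4, #3 merges VC(#1)=(1, 0, 0) and bumps W2's slot → (1, 0, 1)
invoked at 5, #4 merges VC(#1)=(1, 0, 0), VC(#2)=(0, 1, 0) and bumps W1's slot → (1, 2, 0)
invoked at 7, #5 merges VC(#1)=(1, 0, 0), VC(#4)=(1, 2, 0) and bumps W1's slot → (1, 3, 0)
target: VC(#3) = (1, 0, 1)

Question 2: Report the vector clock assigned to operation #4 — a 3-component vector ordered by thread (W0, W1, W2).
(1, 2, 0)

invoked at 2, #2 has no predecessors; its own W1 bump gives (0, 1, 0)
invoked at 1, #1 has no predecessors; its own W0 bump gives (1, 0, 0)
merge at #3 (invoked 4): VC(#1)=(1, 0, 0), own-thread bump on W2 → (1, 0, 1)
merge at #4 (invoked 5): VC(#1)=(1, 0, 0), VC(#2)=(0, 1, 0), own-thread bump on W1 → (1, 2, 0)
merge at #5 (invoked 7): VC(#1)=(1, 0, 0), VC(#4)=(1, 2, 0), own-thread bump on W1 → (1, 3, 0)
target: VC(#4) = (1, 2, 0)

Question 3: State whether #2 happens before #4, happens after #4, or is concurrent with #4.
before

#2 spans [2,3], #4 spans [5,6]
resp(#2)=3 < inv(#4)=5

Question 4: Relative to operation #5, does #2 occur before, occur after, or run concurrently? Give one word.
before

#2 spans [2,3], #5 spans [7,9]
resp(#2)=3 < inv(#5)=7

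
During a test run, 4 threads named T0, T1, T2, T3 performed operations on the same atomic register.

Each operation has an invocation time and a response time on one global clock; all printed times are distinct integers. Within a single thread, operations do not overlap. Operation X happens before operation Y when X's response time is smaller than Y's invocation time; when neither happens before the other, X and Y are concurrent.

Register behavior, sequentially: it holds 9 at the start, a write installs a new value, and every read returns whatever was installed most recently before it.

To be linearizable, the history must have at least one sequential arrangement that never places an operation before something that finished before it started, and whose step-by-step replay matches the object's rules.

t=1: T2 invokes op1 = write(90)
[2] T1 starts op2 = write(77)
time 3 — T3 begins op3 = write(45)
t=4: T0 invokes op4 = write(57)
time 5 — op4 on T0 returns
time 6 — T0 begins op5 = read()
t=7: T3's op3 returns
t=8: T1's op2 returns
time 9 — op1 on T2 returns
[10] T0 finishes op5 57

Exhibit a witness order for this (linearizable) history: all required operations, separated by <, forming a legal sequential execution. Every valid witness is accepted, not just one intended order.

op1 < op2 < op3 < op4 < op5

after step 1 (op1 write(90)): value 90
after step 2 (op2 write(77)): value 77
after step 3 (op3 write(45)): value 45
after step 4 (op4 write(57)): value 57
after step 5 (op5 read() → 57): value 57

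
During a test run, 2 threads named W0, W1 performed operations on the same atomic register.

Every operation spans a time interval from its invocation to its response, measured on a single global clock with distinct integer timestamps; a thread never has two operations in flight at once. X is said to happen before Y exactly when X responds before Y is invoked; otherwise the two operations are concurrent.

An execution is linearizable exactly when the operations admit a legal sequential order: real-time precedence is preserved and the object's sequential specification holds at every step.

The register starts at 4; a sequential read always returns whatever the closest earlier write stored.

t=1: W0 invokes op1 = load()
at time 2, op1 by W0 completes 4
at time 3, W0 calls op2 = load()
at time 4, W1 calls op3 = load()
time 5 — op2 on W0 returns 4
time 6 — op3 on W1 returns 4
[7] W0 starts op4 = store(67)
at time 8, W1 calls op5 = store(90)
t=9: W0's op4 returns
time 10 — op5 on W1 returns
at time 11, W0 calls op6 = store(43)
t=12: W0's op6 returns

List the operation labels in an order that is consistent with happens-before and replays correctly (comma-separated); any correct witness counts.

1. op1 load() → 4, leaving value 4
2. op2 load() → 4, leaving value 4
3. op3 load() → 4, leaving value 4
4. op4 store(67), leaving value 67
5. op5 store(90), leaving value 90
6. op6 store(43), leaving value 43

op1, op2, op3, op4, op5, op6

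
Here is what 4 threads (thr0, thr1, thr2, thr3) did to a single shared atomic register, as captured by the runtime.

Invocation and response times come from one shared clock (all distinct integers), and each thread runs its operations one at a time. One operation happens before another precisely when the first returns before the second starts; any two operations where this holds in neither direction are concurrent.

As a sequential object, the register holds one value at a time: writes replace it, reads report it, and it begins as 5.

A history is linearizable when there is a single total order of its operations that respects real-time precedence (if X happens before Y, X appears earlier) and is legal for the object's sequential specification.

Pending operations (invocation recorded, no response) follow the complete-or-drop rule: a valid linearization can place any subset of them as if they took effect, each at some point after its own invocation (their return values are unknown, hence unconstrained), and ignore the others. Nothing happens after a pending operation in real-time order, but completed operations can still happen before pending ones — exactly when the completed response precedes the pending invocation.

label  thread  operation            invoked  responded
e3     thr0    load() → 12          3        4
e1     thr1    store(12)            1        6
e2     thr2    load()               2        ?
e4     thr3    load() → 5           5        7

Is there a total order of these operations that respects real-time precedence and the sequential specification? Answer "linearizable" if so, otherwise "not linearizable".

not linearizable

already the first 7 events (up to e4's response at time 7) admit no linearization; the first 6 still do
3 completed operations, 3 real-time-consistent orders — every atomic register replay fails
completion choices over the 1 pending operation (e2) were checked; none helps
take e1, e3, e4 (pending dropped): step 3 already fails, because e4 load() → 5 cannot occur there
take e3, e1, e4 (pending dropped): step 1 already fails, because e3 load() → 12 cannot occur there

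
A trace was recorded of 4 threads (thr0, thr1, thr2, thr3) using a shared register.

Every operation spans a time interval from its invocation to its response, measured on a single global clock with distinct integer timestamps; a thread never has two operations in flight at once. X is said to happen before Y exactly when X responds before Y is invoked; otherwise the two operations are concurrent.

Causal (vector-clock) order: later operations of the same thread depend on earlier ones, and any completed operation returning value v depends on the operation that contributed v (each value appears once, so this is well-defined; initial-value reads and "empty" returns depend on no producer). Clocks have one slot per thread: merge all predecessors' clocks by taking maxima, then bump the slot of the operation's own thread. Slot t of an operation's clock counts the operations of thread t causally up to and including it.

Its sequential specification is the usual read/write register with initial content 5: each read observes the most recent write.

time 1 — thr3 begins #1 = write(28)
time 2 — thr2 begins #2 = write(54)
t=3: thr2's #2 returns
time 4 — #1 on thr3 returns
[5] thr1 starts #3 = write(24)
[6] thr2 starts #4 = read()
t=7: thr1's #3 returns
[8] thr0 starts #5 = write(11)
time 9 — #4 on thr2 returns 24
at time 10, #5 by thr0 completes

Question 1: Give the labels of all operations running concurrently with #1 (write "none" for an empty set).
#1 runs from 1 to 4; window-overlapping ops are concurrent
#2 [2,3]: concurrent
#3 [5,7]: after
#4 [6,9]: after
#5 [8,10]: after

#2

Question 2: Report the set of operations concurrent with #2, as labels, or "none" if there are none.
#2 spans [2,3]; an op avoiding the whole window 2..3 is ordered, any other is concurrent
#1 [1,4]: concurrent
#3 [5,7]: after
#4 [6,9]: after
#5 [8,10]: after

#1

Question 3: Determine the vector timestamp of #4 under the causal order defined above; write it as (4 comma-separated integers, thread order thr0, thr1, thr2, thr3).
invoked at 1, #1 has no predecessors; its own thr3 bump gives (0, 0, 0, 1)
invoked at 2, #2 has no predecessors; its own thr2 bump gives (0, 0, 1, 0)
invoked at 5, #3 has no predecessors; its own thr1 bump gives (0, 1, 0, 0)
invoked at 8, #5 has no predecessors; its own thr0 bump gives (1, 0, 0, 0)
from VC(#2)=(0, 0, 1, 0), VC(#3)=(0, 1, 0, 0), #4 (invoked 6) maxes components and bumps thr2 → (0, 1, 2, 0)
target: VC(#4) = (0, 1, 2, 0)

(0, 1, 2, 0)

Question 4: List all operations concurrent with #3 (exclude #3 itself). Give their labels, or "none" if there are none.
overlap test against #3 [5,7]: concurrent iff the interval meets 5..7
#1 [1,4]: before
#2 [2,3]: before
#4 [6,9]: concurrent
#5 [8,10]: after

#4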